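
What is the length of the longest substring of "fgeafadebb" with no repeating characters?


Input: "fgeafadebb"
Sliding window (track last position of each char):
  Position 0 ('f'): window [0,0] length 1 -- new best
  Position 1 ('g'): window [0,1] length 2 -- new best
  Position 2 ('e'): window [0,2] length 3 -- new best
  Position 3 ('a'): window [0,3] length 4 -- new best
  Position 4 ('f'): repeat (last at 0), move window start to 1
  Position 4 ('f'): window [1,4] length 4
  Position 5 ('a'): repeat (last at 3), move window start to 4
  Position 5 ('a'): window [4,5] length 2
  Position 6 ('d'): window [4,6] length 3
  Position 7 ('e'): window [4,7] length 4
  Position 8 ('b'): window [4,8] length 5 -- new best
  Position 9 ('b'): repeat (last at 8), move window start to 9
  Position 9 ('b'): window [9,9] length 1
Longest substring with no repeats: "fadeb" with length 5

5


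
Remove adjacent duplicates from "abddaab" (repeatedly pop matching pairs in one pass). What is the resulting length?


Input: abddaab
Stack-based adjacent duplicate removal:
  Read 'a': push. Stack: a
  Read 'b': push. Stack: ab
  Read 'd': push. Stack: abd
  Read 'd': matches stack top 'd' => pop. Stack: ab
  Read 'a': push. Stack: aba
  Read 'a': matches stack top 'a' => pop. Stack: ab
  Read 'b': matches stack top 'b' => pop. Stack: a
Final stack: "a" (length 1)

1


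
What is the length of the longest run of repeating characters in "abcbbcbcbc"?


Input: "abcbbcbcbc"
Scanning for longest run:
  Position 1 ('b'): new char, reset run to 1
  Position 2 ('c'): new char, reset run to 1
  Position 3 ('b'): new char, reset run to 1
  Position 4 ('b'): continues run of 'b', length=2
  Position 5 ('c'): new char, reset run to 1
  Position 6 ('b'): new char, reset run to 1
  Position 7 ('c'): new char, reset run to 1
  Position 8 ('b'): new char, reset run to 1
  Position 9 ('c'): new char, reset run to 1
Longest run: 'b' with length 2

2


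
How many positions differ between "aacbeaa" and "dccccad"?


Comparing "aacbeaa" and "dccccad" position by position:
  Position 0: 'a' vs 'd' => DIFFER
  Position 1: 'a' vs 'c' => DIFFER
  Position 2: 'c' vs 'c' => same
  Position 3: 'b' vs 'c' => DIFFER
  Position 4: 'e' vs 'c' => DIFFER
  Position 5: 'a' vs 'a' => same
  Position 6: 'a' vs 'd' => DIFFER
Positions that differ: 5

5


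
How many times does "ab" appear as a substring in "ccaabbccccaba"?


Searching for "ab" in "ccaabbccccaba"
Scanning each position:
  Position 0: "cc" => no
  Position 1: "ca" => no
  Position 2: "aa" => no
  Position 3: "ab" => MATCH
  Position 4: "bb" => no
  Position 5: "bc" => no
  Position 6: "cc" => no
  Position 7: "cc" => no
  Position 8: "cc" => no
  Position 9: "ca" => no
  Position 10: "ab" => MATCH
  Position 11: "ba" => no
Total occurrences: 2

2


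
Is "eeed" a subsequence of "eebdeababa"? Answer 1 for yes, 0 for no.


Check if "eeed" is a subsequence of "eebdeababa"
Greedy scan:
  Position 0 ('e'): matches sub[0] = 'e'
  Position 1 ('e'): matches sub[1] = 'e'
  Position 2 ('b'): no match needed
  Position 3 ('d'): no match needed
  Position 4 ('e'): matches sub[2] = 'e'
  Position 5 ('a'): no match needed
  Position 6 ('b'): no match needed
  Position 7 ('a'): no match needed
  Position 8 ('b'): no match needed
  Position 9 ('a'): no match needed
Only matched 3/4 characters => not a subsequence

0


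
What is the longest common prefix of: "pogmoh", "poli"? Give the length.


Words: pogmoh, poli
  Position 0: all 'p' => match
  Position 1: all 'o' => match
  Position 2: ('g', 'l') => mismatch, stop
LCP = "po" (length 2)

2


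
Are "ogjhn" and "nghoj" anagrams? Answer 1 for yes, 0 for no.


Strings: "ogjhn", "nghoj"
Sorted first:  ghjno
Sorted second: ghjno
Sorted forms match => anagrams

1


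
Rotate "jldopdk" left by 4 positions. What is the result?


Input: "jldopdk", rotate left by 4
First 4 characters: "jldo"
Remaining characters: "pdk"
Concatenate remaining + first: "pdk" + "jldo" = "pdkjldo"

pdkjldo


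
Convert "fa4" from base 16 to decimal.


Input: "fa4" in base 16
Positional expansion:
  Digit 'f' (value 15) x 16^2 = 3840
  Digit 'a' (value 10) x 16^1 = 160
  Digit '4' (value 4) x 16^0 = 4
Sum = 4004

4004


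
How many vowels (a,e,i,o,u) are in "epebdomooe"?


Input: epebdomooe
Checking each character:
  'e' at position 0: vowel (running total: 1)
  'p' at position 1: consonant
  'e' at position 2: vowel (running total: 2)
  'b' at position 3: consonant
  'd' at position 4: consonant
  'o' at position 5: vowel (running total: 3)
  'm' at position 6: consonant
  'o' at position 7: vowel (running total: 4)
  'o' at position 8: vowel (running total: 5)
  'e' at position 9: vowel (running total: 6)
Total vowels: 6

6


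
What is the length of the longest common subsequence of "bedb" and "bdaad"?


LCS of "bedb" and "bdaad"
DP table:
           b    d    a    a    d
      0    0    0    0    0    0
  b   0    1    1    1    1    1
  e   0    1    1    1    1    1
  d   0    1    2    2    2    2
  b   0    1    2    2    2    2
LCS length = dp[4][5] = 2

2


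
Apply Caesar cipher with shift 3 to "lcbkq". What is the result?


Caesar cipher: shift "lcbkq" by 3
  'l' (pos 11) + 3 = pos 14 = 'o'
  'c' (pos 2) + 3 = pos 5 = 'f'
  'b' (pos 1) + 3 = pos 4 = 'e'
  'k' (pos 10) + 3 = pos 13 = 'n'
  'q' (pos 16) + 3 = pos 19 = 't'
Result: ofent

ofent


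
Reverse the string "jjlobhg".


Input: jjlobhg
Reading characters right to left:
  Position 6: 'g'
  Position 5: 'h'
  Position 4: 'b'
  Position 3: 'o'
  Position 2: 'l'
  Position 1: 'j'
  Position 0: 'j'
Reversed: ghboljj

ghboljj


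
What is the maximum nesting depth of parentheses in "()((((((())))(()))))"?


Input: "()((((((())))(()))))"
Tracking depth:
  Position 0 '(': depth becomes 1
  Position 1 ')': depth becomes 0
  Position 2 '(': depth becomes 1
  Position 3 '(': depth becomes 2
  Position 4 '(': depth becomes 3
  Position 5 '(': depth becomes 4
  Position 6 '(': depth becomes 5
  Position 7 '(': depth becomes 6
  Position 8 '(': depth becomes 7
  Position 9 ')': depth becomes 6
  Position 10 ')': depth becomes 5
  Position 11 ')': depth becomes 4
  Position 12 ')': depth becomes 3
  Position 13 '(': depth becomes 4
  Position 14 '(': depth becomes 5
  Position 15 ')': depth becomes 4
  Position 16 ')': depth becomes 3
  Position 17 ')': depth becomes 2
  Position 18 ')': depth becomes 1
  Position 19 ')': depth becomes 0
Maximum depth reached: 7

7


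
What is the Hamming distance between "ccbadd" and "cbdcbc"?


Comparing "ccbadd" and "cbdcbc" position by position:
  Position 0: 'c' vs 'c' => same
  Position 1: 'c' vs 'b' => differ
  Position 2: 'b' vs 'd' => differ
  Position 3: 'a' vs 'c' => differ
  Position 4: 'd' vs 'b' => differ
  Position 5: 'd' vs 'c' => differ
Total differences (Hamming distance): 5

5


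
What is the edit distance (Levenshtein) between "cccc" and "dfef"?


Computing edit distance: "cccc" -> "dfef"
DP table:
           d    f    e    f
      0    1    2    3    4
  c   1    1    2    3    4
  c   2    2    2    3    4
  c   3    3    3    3    4
  c   4    4    4    4    4
Edit distance = dp[4][4] = 4

4


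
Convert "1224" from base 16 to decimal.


Input: "1224" in base 16
Positional expansion:
  Digit '1' (value 1) x 16^3 = 4096
  Digit '2' (value 2) x 16^2 = 512
  Digit '2' (value 2) x 16^1 = 32
  Digit '4' (value 4) x 16^0 = 4
Sum = 4644

4644


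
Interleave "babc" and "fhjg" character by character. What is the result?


Interleaving "babc" and "fhjg":
  Position 0: 'b' from first, 'f' from second => "bf"
  Position 1: 'a' from first, 'h' from second => "ah"
  Position 2: 'b' from first, 'j' from second => "bj"
  Position 3: 'c' from first, 'g' from second => "cg"
Result: bfahbjcg

bfahbjcg


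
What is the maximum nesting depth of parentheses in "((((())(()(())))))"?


Input: "((((())(()(())))))"
Tracking depth:
  Position 0 '(': depth becomes 1
  Position 1 '(': depth becomes 2
  Position 2 '(': depth becomes 3
  Position 3 '(': depth becomes 4
  Position 4 '(': depth becomes 5
  Position 5 ')': depth becomes 4
  Position 6 ')': depth becomes 3
  Position 7 '(': depth becomes 4
  Position 8 '(': depth becomes 5
  Position 9 ')': depth becomes 4
  Position 10 '(': depth becomes 5
  Position 11 '(': depth becomes 6
  Position 12 ')': depth becomes 5
  Position 13 ')': depth becomes 4
  Position 14 ')': depth becomes 3
  Position 15 ')': depth becomes 2
  Position 16 ')': depth becomes 1
  Position 17 ')': depth becomes 0
Maximum depth reached: 6

6


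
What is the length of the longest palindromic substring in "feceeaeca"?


Input: "feceeaeca"
Checking substrings for palindromes:
  [1:4] "ece" (len 3) => palindrome
  [4:7] "eae" (len 3) => palindrome
  [3:5] "ee" (len 2) => palindrome
Longest palindromic substring: "ece" with length 3

3


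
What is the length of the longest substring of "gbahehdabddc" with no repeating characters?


Input: "gbahehdabddc"
Sliding window (track last position of each char):
  Position 0 ('g'): window [0,0] length 1 -- new best
  Position 1 ('b'): window [0,1] length 2 -- new best
  Position 2 ('a'): window [0,2] length 3 -- new best
  Position 3 ('h'): window [0,3] length 4 -- new best
  Position 4 ('e'): window [0,4] length 5 -- new best
  Position 5 ('h'): repeat (last at 3), move window start to 4
  Position 5 ('h'): window [4,5] length 2
  Position 6 ('d'): window [4,6] length 3
  Position 7 ('a'): window [4,7] length 4
  Position 8 ('b'): window [4,8] length 5
  Position 9 ('d'): repeat (last at 6), move window start to 7
  Position 9 ('d'): window [7,9] length 3
  Position 10 ('d'): repeat (last at 9), move window start to 10
  Position 10 ('d'): window [10,10] length 1
  Position 11 ('c'): window [10,11] length 2
Longest substring with no repeats: "gbahe" with length 5

5


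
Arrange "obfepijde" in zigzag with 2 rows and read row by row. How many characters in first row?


Zigzag "obfepijde" into 2 rows:
Placing characters:
  'o' => row 0
  'b' => row 1
  'f' => row 0
  'e' => row 1
  'p' => row 0
  'i' => row 1
  'j' => row 0
  'd' => row 1
  'e' => row 0
Rows:
  Row 0: "ofpje"
  Row 1: "beid"
First row length: 5

5


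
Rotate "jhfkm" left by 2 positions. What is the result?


Input: "jhfkm", rotate left by 2
First 2 characters: "jh"
Remaining characters: "fkm"
Concatenate remaining + first: "fkm" + "jh" = "fkmjh"

fkmjh


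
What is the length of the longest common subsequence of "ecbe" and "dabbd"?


LCS of "ecbe" and "dabbd"
DP table:
           d    a    b    b    d
      0    0    0    0    0    0
  e   0    0    0    0    0    0
  c   0    0    0    0    0    0
  b   0    0    0    1    1    1
  e   0    0    0    1    1    1
LCS length = dp[4][5] = 1

1


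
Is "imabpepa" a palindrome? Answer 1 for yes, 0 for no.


Input: imabpepa
Reversed: apepbami
  Compare pos 0 ('i') with pos 7 ('a'): MISMATCH
  Compare pos 1 ('m') with pos 6 ('p'): MISMATCH
  Compare pos 2 ('a') with pos 5 ('e'): MISMATCH
  Compare pos 3 ('b') with pos 4 ('p'): MISMATCH
Result: not a palindrome

0


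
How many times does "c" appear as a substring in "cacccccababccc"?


Searching for "c" in "cacccccababccc"
Scanning each position:
  Position 0: "c" => MATCH
  Position 1: "a" => no
  Position 2: "c" => MATCH
  Position 3: "c" => MATCH
  Position 4: "c" => MATCH
  Position 5: "c" => MATCH
  Position 6: "c" => MATCH
  Position 7: "a" => no
  Position 8: "b" => no
  Position 9: "a" => no
  Position 10: "b" => no
  Position 11: "c" => MATCH
  Position 12: "c" => MATCH
  Position 13: "c" => MATCH
Total occurrences: 9

9


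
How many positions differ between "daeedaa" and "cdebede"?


Comparing "daeedaa" and "cdebede" position by position:
  Position 0: 'd' vs 'c' => DIFFER
  Position 1: 'a' vs 'd' => DIFFER
  Position 2: 'e' vs 'e' => same
  Position 3: 'e' vs 'b' => DIFFER
  Position 4: 'd' vs 'e' => DIFFER
  Position 5: 'a' vs 'd' => DIFFER
  Position 6: 'a' vs 'e' => DIFFER
Positions that differ: 6

6


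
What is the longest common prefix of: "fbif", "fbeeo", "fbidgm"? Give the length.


Words: fbif, fbeeo, fbidgm
  Position 0: all 'f' => match
  Position 1: all 'b' => match
  Position 2: ('i', 'e', 'i') => mismatch, stop
LCP = "fb" (length 2)

2


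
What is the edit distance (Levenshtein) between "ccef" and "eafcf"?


Computing edit distance: "ccef" -> "eafcf"
DP table:
           e    a    f    c    f
      0    1    2    3    4    5
  c   1    1    2    3    3    4
  c   2    2    2    3    3    4
  e   3    2    3    3    4    4
  f   4    3    3    3    4    4
Edit distance = dp[4][5] = 4

4


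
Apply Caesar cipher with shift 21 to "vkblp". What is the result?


Caesar cipher: shift "vkblp" by 21
  'v' (pos 21) + 21 = pos 16 = 'q'
  'k' (pos 10) + 21 = pos 5 = 'f'
  'b' (pos 1) + 21 = pos 22 = 'w'
  'l' (pos 11) + 21 = pos 6 = 'g'
  'p' (pos 15) + 21 = pos 10 = 'k'
Result: qfwgk

qfwgk


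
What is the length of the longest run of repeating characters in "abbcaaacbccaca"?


Input: "abbcaaacbccaca"
Scanning for longest run:
  Position 1 ('b'): new char, reset run to 1
  Position 2 ('b'): continues run of 'b', length=2
  Position 3 ('c'): new char, reset run to 1
  Position 4 ('a'): new char, reset run to 1
  Position 5 ('a'): continues run of 'a', length=2
  Position 6 ('a'): continues run of 'a', length=3
  Position 7 ('c'): new char, reset run to 1
  Position 8 ('b'): new char, reset run to 1
  Position 9 ('c'): new char, reset run to 1
  Position 10 ('c'): continues run of 'c', length=2
  Position 11 ('a'): new char, reset run to 1
  Position 12 ('c'): new char, reset run to 1
  Position 13 ('a'): new char, reset run to 1
Longest run: 'a' with length 3

3


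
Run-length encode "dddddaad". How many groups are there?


Input: dddddaad
Scanning for consecutive runs:
  Group 1: 'd' x 5 (positions 0-4)
  Group 2: 'a' x 2 (positions 5-6)
  Group 3: 'd' x 1 (positions 7-7)
Total groups: 3

3


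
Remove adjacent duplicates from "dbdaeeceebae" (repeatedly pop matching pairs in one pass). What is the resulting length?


Input: dbdaeeceebae
Stack-based adjacent duplicate removal:
  Read 'd': push. Stack: d
  Read 'b': push. Stack: db
  Read 'd': push. Stack: dbd
  Read 'a': push. Stack: dbda
  Read 'e': push. Stack: dbdae
  Read 'e': matches stack top 'e' => pop. Stack: dbda
  Read 'c': push. Stack: dbdac
  Read 'e': push. Stack: dbdace
  Read 'e': matches stack top 'e' => pop. Stack: dbdac
  Read 'b': push. Stack: dbdacb
  Read 'a': push. Stack: dbdacba
  Read 'e': push. Stack: dbdacbae
Final stack: "dbdacbae" (length 8)

8


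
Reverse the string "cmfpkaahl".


Input: cmfpkaahl
Reading characters right to left:
  Position 8: 'l'
  Position 7: 'h'
  Position 6: 'a'
  Position 5: 'a'
  Position 4: 'k'
  Position 3: 'p'
  Position 2: 'f'
  Position 1: 'm'
  Position 0: 'c'
Reversed: lhaakpfmc

lhaakpfmc


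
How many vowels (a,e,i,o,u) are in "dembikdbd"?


Input: dembikdbd
Checking each character:
  'd' at position 0: consonant
  'e' at position 1: vowel (running total: 1)
  'm' at position 2: consonant
  'b' at position 3: consonant
  'i' at position 4: vowel (running total: 2)
  'k' at position 5: consonant
  'd' at position 6: consonant
  'b' at position 7: consonant
  'd' at position 8: consonant
Total vowels: 2

2


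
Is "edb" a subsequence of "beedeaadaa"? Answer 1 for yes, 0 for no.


Check if "edb" is a subsequence of "beedeaadaa"
Greedy scan:
  Position 0 ('b'): no match needed
  Position 1 ('e'): matches sub[0] = 'e'
  Position 2 ('e'): no match needed
  Position 3 ('d'): matches sub[1] = 'd'
  Position 4 ('e'): no match needed
  Position 5 ('a'): no match needed
  Position 6 ('a'): no match needed
  Position 7 ('d'): no match needed
  Position 8 ('a'): no match needed
  Position 9 ('a'): no match needed
Only matched 2/3 characters => not a subsequence

0


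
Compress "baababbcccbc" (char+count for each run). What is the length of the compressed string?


Input: baababbcccbc
Runs:
  'b' x 1 => "b1"
  'a' x 2 => "a2"
  'b' x 1 => "b1"
  'a' x 1 => "a1"
  'b' x 2 => "b2"
  'c' x 3 => "c3"
  'b' x 1 => "b1"
  'c' x 1 => "c1"
Compressed: "b1a2b1a1b2c3b1c1"
Compressed length: 16

16


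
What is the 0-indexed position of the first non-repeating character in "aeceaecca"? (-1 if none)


Input: aeceaecca
Character frequencies:
  'a': 3
  'c': 3
  'e': 3
Scanning left to right for freq == 1:
  Position 0 ('a'): freq=3, skip
  Position 1 ('e'): freq=3, skip
  Position 2 ('c'): freq=3, skip
  Position 3 ('e'): freq=3, skip
  Position 4 ('a'): freq=3, skip
  Position 5 ('e'): freq=3, skip
  Position 6 ('c'): freq=3, skip
  Position 7 ('c'): freq=3, skip
  Position 8 ('a'): freq=3, skip
  No unique character found => answer = -1

-1


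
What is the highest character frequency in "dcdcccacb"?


Input: dcdcccacb
Character counts:
  'a': 1
  'b': 1
  'c': 5
  'd': 2
Maximum frequency: 5

5


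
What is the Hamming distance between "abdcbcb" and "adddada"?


Comparing "abdcbcb" and "adddada" position by position:
  Position 0: 'a' vs 'a' => same
  Position 1: 'b' vs 'd' => differ
  Position 2: 'd' vs 'd' => same
  Position 3: 'c' vs 'd' => differ
  Position 4: 'b' vs 'a' => differ
  Position 5: 'c' vs 'd' => differ
  Position 6: 'b' vs 'a' => differ
Total differences (Hamming distance): 5

5


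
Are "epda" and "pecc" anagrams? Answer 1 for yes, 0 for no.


Strings: "epda", "pecc"
Sorted first:  adep
Sorted second: ccep
Differ at position 0: 'a' vs 'c' => not anagrams

0


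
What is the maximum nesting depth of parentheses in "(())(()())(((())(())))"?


Input: "(())(()())(((())(())))"
Tracking depth:
  Position 0 '(': depth becomes 1
  Position 1 '(': depth becomes 2
  Position 2 ')': depth becomes 1
  Position 3 ')': depth becomes 0
  Position 4 '(': depth becomes 1
  Position 5 '(': depth becomes 2
  Position 6 ')': depth becomes 1
  Position 7 '(': depth becomes 2
  Position 8 ')': depth becomes 1
  Position 9 ')': depth becomes 0
  Position 10 '(': depth becomes 1
  Position 11 '(': depth becomes 2
  Position 12 '(': depth becomes 3
  Position 13 '(': depth becomes 4
  Position 14 ')': depth becomes 3
  Position 15 ')': depth becomes 2
  Position 16 '(': depth becomes 3
  Position 17 '(': depth becomes 4
  Position 18 ')': depth becomes 3
  Position 19 ')': depth becomes 2
  Position 20 ')': depth becomes 1
  Position 21 ')': depth becomes 0
Maximum depth reached: 4

4


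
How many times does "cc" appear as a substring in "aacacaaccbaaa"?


Searching for "cc" in "aacacaaccbaaa"
Scanning each position:
  Position 0: "aa" => no
  Position 1: "ac" => no
  Position 2: "ca" => no
  Position 3: "ac" => no
  Position 4: "ca" => no
  Position 5: "aa" => no
  Position 6: "ac" => no
  Position 7: "cc" => MATCH
  Position 8: "cb" => no
  Position 9: "ba" => no
  Position 10: "aa" => no
  Position 11: "aa" => no
Total occurrences: 1

1


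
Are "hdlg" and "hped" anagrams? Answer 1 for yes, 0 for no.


Strings: "hdlg", "hped"
Sorted first:  dghl
Sorted second: dehp
Differ at position 1: 'g' vs 'e' => not anagrams

0


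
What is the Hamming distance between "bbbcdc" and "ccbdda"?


Comparing "bbbcdc" and "ccbdda" position by position:
  Position 0: 'b' vs 'c' => differ
  Position 1: 'b' vs 'c' => differ
  Position 2: 'b' vs 'b' => same
  Position 3: 'c' vs 'd' => differ
  Position 4: 'd' vs 'd' => same
  Position 5: 'c' vs 'a' => differ
Total differences (Hamming distance): 4

4


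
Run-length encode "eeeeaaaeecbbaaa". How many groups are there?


Input: eeeeaaaeecbbaaa
Scanning for consecutive runs:
  Group 1: 'e' x 4 (positions 0-3)
  Group 2: 'a' x 3 (positions 4-6)
  Group 3: 'e' x 2 (positions 7-8)
  Group 4: 'c' x 1 (positions 9-9)
  Group 5: 'b' x 2 (positions 10-11)
  Group 6: 'a' x 3 (positions 12-14)
Total groups: 6

6


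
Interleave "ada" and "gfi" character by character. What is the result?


Interleaving "ada" and "gfi":
  Position 0: 'a' from first, 'g' from second => "ag"
  Position 1: 'd' from first, 'f' from second => "df"
  Position 2: 'a' from first, 'i' from second => "ai"
Result: agdfai

agdfai


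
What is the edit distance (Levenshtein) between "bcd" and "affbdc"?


Computing edit distance: "bcd" -> "affbdc"
DP table:
           a    f    f    b    d    c
      0    1    2    3    4    5    6
  b   1    1    2    3    3    4    5
  c   2    2    2    3    4    4    4
  d   3    3    3    3    4    4    5
Edit distance = dp[3][6] = 5

5


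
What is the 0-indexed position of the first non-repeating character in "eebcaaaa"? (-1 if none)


Input: eebcaaaa
Character frequencies:
  'a': 4
  'b': 1
  'c': 1
  'e': 2
Scanning left to right for freq == 1:
  Position 0 ('e'): freq=2, skip
  Position 1 ('e'): freq=2, skip
  Position 2 ('b'): unique! => answer = 2

2


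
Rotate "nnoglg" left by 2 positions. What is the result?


Input: "nnoglg", rotate left by 2
First 2 characters: "nn"
Remaining characters: "oglg"
Concatenate remaining + first: "oglg" + "nn" = "oglgnn"

oglgnn


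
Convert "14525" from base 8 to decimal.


Input: "14525" in base 8
Positional expansion:
  Digit '1' (value 1) x 8^4 = 4096
  Digit '4' (value 4) x 8^3 = 2048
  Digit '5' (value 5) x 8^2 = 320
  Digit '2' (value 2) x 8^1 = 16
  Digit '5' (value 5) x 8^0 = 5
Sum = 6485

6485


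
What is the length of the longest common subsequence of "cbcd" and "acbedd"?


LCS of "cbcd" and "acbedd"
DP table:
           a    c    b    e    d    d
      0    0    0    0    0    0    0
  c   0    0    1    1    1    1    1
  b   0    0    1    2    2    2    2
  c   0    0    1    2    2    2    2
  d   0    0    1    2    2    3    3
LCS length = dp[4][6] = 3

3


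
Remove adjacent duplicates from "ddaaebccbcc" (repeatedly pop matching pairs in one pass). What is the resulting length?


Input: ddaaebccbcc
Stack-based adjacent duplicate removal:
  Read 'd': push. Stack: d
  Read 'd': matches stack top 'd' => pop. Stack: (empty)
  Read 'a': push. Stack: a
  Read 'a': matches stack top 'a' => pop. Stack: (empty)
  Read 'e': push. Stack: e
  Read 'b': push. Stack: eb
  Read 'c': push. Stack: ebc
  Read 'c': matches stack top 'c' => pop. Stack: eb
  Read 'b': matches stack top 'b' => pop. Stack: e
  Read 'c': push. Stack: ec
  Read 'c': matches stack top 'c' => pop. Stack: e
Final stack: "e" (length 1)

1


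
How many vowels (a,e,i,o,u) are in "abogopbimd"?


Input: abogopbimd
Checking each character:
  'a' at position 0: vowel (running total: 1)
  'b' at position 1: consonant
  'o' at position 2: vowel (running total: 2)
  'g' at position 3: consonant
  'o' at position 4: vowel (running total: 3)
  'p' at position 5: consonant
  'b' at position 6: consonant
  'i' at position 7: vowel (running total: 4)
  'm' at position 8: consonant
  'd' at position 9: consonant
Total vowels: 4

4


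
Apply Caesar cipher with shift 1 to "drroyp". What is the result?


Caesar cipher: shift "drroyp" by 1
  'd' (pos 3) + 1 = pos 4 = 'e'
  'r' (pos 17) + 1 = pos 18 = 's'
  'r' (pos 17) + 1 = pos 18 = 's'
  'o' (pos 14) + 1 = pos 15 = 'p'
  'y' (pos 24) + 1 = pos 25 = 'z'
  'p' (pos 15) + 1 = pos 16 = 'q'
Result: esspzq

esspzq


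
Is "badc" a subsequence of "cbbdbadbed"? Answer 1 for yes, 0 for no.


Check if "badc" is a subsequence of "cbbdbadbed"
Greedy scan:
  Position 0 ('c'): no match needed
  Position 1 ('b'): matches sub[0] = 'b'
  Position 2 ('b'): no match needed
  Position 3 ('d'): no match needed
  Position 4 ('b'): no match needed
  Position 5 ('a'): matches sub[1] = 'a'
  Position 6 ('d'): matches sub[2] = 'd'
  Position 7 ('b'): no match needed
  Position 8 ('e'): no match needed
  Position 9 ('d'): no match needed
Only matched 3/4 characters => not a subsequence

0


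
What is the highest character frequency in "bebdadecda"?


Input: bebdadecda
Character counts:
  'a': 2
  'b': 2
  'c': 1
  'd': 3
  'e': 2
Maximum frequency: 3

3


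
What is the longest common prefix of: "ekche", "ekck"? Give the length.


Words: ekche, ekck
  Position 0: all 'e' => match
  Position 1: all 'k' => match
  Position 2: all 'c' => match
  Position 3: ('h', 'k') => mismatch, stop
LCP = "ekc" (length 3)

3


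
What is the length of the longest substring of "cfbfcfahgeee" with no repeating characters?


Input: "cfbfcfahgeee"
Sliding window (track last position of each char):
  Position 0 ('c'): window [0,0] length 1 -- new best
  Position 1 ('f'): window [0,1] length 2 -- new best
  Position 2 ('b'): window [0,2] length 3 -- new best
  Position 3 ('f'): repeat (last at 1), move window start to 2
  Position 3 ('f'): window [2,3] length 2
  Position 4 ('c'): window [2,4] length 3
  Position 5 ('f'): repeat (last at 3), move window start to 4
  Position 5 ('f'): window [4,5] length 2
  Position 6 ('a'): window [4,6] length 3
  Position 7 ('h'): window [4,7] length 4 -- new best
  Position 8 ('g'): window [4,8] length 5 -- new best
  Position 9 ('e'): window [4,9] length 6 -- new best
  Position 10 ('e'): repeat (last at 9), move window start to 10
  Position 10 ('e'): window [10,10] length 1
  Position 11 ('e'): repeat (last at 10), move window start to 11
  Position 11 ('e'): window [11,11] length 1
Longest substring with no repeats: "cfahge" with length 6

6


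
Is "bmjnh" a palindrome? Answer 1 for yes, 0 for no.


Input: bmjnh
Reversed: hnjmb
  Compare pos 0 ('b') with pos 4 ('h'): MISMATCH
  Compare pos 1 ('m') with pos 3 ('n'): MISMATCH
Result: not a palindrome

0


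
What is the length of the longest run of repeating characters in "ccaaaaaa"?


Input: "ccaaaaaa"
Scanning for longest run:
  Position 1 ('c'): continues run of 'c', length=2
  Position 2 ('a'): new char, reset run to 1
  Position 3 ('a'): continues run of 'a', length=2
  Position 4 ('a'): continues run of 'a', length=3
  Position 5 ('a'): continues run of 'a', length=4
  Position 6 ('a'): continues run of 'a', length=5
  Position 7 ('a'): continues run of 'a', length=6
Longest run: 'a' with length 6

6


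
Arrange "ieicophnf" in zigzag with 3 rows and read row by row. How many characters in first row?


Zigzag "ieicophnf" into 3 rows:
Placing characters:
  'i' => row 0
  'e' => row 1
  'i' => row 2
  'c' => row 1
  'o' => row 0
  'p' => row 1
  'h' => row 2
  'n' => row 1
  'f' => row 0
Rows:
  Row 0: "iof"
  Row 1: "ecpn"
  Row 2: "ih"
First row length: 3

3


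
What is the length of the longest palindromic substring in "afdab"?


Input: "afdab"
Checking substrings for palindromes:
  No multi-char palindromic substrings found
Longest palindromic substring: "a" with length 1

1


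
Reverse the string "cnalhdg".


Input: cnalhdg
Reading characters right to left:
  Position 6: 'g'
  Position 5: 'd'
  Position 4: 'h'
  Position 3: 'l'
  Position 2: 'a'
  Position 1: 'n'
  Position 0: 'c'
Reversed: gdhlanc

gdhlanc


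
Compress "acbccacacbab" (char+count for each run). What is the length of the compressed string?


Input: acbccacacbab
Runs:
  'a' x 1 => "a1"
  'c' x 1 => "c1"
  'b' x 1 => "b1"
  'c' x 2 => "c2"
  'a' x 1 => "a1"
  'c' x 1 => "c1"
  'a' x 1 => "a1"
  'c' x 1 => "c1"
  'b' x 1 => "b1"
  'a' x 1 => "a1"
  'b' x 1 => "b1"
Compressed: "a1c1b1c2a1c1a1c1b1a1b1"
Compressed length: 22

22


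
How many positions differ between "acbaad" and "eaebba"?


Comparing "acbaad" and "eaebba" position by position:
  Position 0: 'a' vs 'e' => DIFFER
  Position 1: 'c' vs 'a' => DIFFER
  Position 2: 'b' vs 'e' => DIFFER
  Position 3: 'a' vs 'b' => DIFFER
  Position 4: 'a' vs 'b' => DIFFER
  Position 5: 'd' vs 'a' => DIFFER
Positions that differ: 6

6


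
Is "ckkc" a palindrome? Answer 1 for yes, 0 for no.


Input: ckkc
Reversed: ckkc
  Compare pos 0 ('c') with pos 3 ('c'): match
  Compare pos 1 ('k') with pos 2 ('k'): match
Result: palindrome

1


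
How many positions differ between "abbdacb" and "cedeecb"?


Comparing "abbdacb" and "cedeecb" position by position:
  Position 0: 'a' vs 'c' => DIFFER
  Position 1: 'b' vs 'e' => DIFFER
  Position 2: 'b' vs 'd' => DIFFER
  Position 3: 'd' vs 'e' => DIFFER
  Position 4: 'a' vs 'e' => DIFFER
  Position 5: 'c' vs 'c' => same
  Position 6: 'b' vs 'b' => same
Positions that differ: 5

5


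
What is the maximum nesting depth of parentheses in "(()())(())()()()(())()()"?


Input: "(()())(())()()()(())()()"
Tracking depth:
  Position 0 '(': depth becomes 1
  Position 1 '(': depth becomes 2
  Position 2 ')': depth becomes 1
  Position 3 '(': depth becomes 2
  Position 4 ')': depth becomes 1
  Position 5 ')': depth becomes 0
  Position 6 '(': depth becomes 1
  Position 7 '(': depth becomes 2
  Position 8 ')': depth becomes 1
  Position 9 ')': depth becomes 0
  Position 10 '(': depth becomes 1
  Position 11 ')': depth becomes 0
  Position 12 '(': depth becomes 1
  Position 13 ')': depth becomes 0
  Position 14 '(': depth becomes 1
  Position 15 ')': depth becomes 0
  Position 16 '(': depth becomes 1
  Position 17 '(': depth becomes 2
  Position 18 ')': depth becomes 1
  Position 19 ')': depth becomes 0
  Position 20 '(': depth becomes 1
  Position 21 ')': depth becomes 0
  Position 22 '(': depth becomes 1
  Position 23 ')': depth becomes 0
Maximum depth reached: 2

2


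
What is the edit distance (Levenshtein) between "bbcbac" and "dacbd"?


Computing edit distance: "bbcbac" -> "dacbd"
DP table:
           d    a    c    b    d
      0    1    2    3    4    5
  b   1    1    2    3    3    4
  b   2    2    2    3    3    4
  c   3    3    3    2    3    4
  b   4    4    4    3    2    3
  a   5    5    4    4    3    3
  c   6    6    5    4    4    4
Edit distance = dp[6][5] = 4

4


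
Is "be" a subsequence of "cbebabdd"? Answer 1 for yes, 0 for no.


Check if "be" is a subsequence of "cbebabdd"
Greedy scan:
  Position 0 ('c'): no match needed
  Position 1 ('b'): matches sub[0] = 'b'
  Position 2 ('e'): matches sub[1] = 'e'
  Position 3 ('b'): no match needed
  Position 4 ('a'): no match needed
  Position 5 ('b'): no match needed
  Position 6 ('d'): no match needed
  Position 7 ('d'): no match needed
All 2 characters matched => is a subsequence

1


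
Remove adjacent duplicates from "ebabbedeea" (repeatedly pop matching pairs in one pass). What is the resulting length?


Input: ebabbedeea
Stack-based adjacent duplicate removal:
  Read 'e': push. Stack: e
  Read 'b': push. Stack: eb
  Read 'a': push. Stack: eba
  Read 'b': push. Stack: ebab
  Read 'b': matches stack top 'b' => pop. Stack: eba
  Read 'e': push. Stack: ebae
  Read 'd': push. Stack: ebaed
  Read 'e': push. Stack: ebaede
  Read 'e': matches stack top 'e' => pop. Stack: ebaed
  Read 'a': push. Stack: ebaeda
Final stack: "ebaeda" (length 6)

6


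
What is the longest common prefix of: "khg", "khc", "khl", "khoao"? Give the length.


Words: khg, khc, khl, khoao
  Position 0: all 'k' => match
  Position 1: all 'h' => match
  Position 2: ('g', 'c', 'l', 'o') => mismatch, stop
LCP = "kh" (length 2)

2


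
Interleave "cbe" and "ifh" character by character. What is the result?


Interleaving "cbe" and "ifh":
  Position 0: 'c' from first, 'i' from second => "ci"
  Position 1: 'b' from first, 'f' from second => "bf"
  Position 2: 'e' from first, 'h' from second => "eh"
Result: cibfeh

cibfeh


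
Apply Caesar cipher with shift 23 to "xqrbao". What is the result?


Caesar cipher: shift "xqrbao" by 23
  'x' (pos 23) + 23 = pos 20 = 'u'
  'q' (pos 16) + 23 = pos 13 = 'n'
  'r' (pos 17) + 23 = pos 14 = 'o'
  'b' (pos 1) + 23 = pos 24 = 'y'
  'a' (pos 0) + 23 = pos 23 = 'x'
  'o' (pos 14) + 23 = pos 11 = 'l'
Result: unoyxl

unoyxl


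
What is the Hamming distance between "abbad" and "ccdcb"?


Comparing "abbad" and "ccdcb" position by position:
  Position 0: 'a' vs 'c' => differ
  Position 1: 'b' vs 'c' => differ
  Position 2: 'b' vs 'd' => differ
  Position 3: 'a' vs 'c' => differ
  Position 4: 'd' vs 'b' => differ
Total differences (Hamming distance): 5

5


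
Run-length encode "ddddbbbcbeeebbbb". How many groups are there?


Input: ddddbbbcbeeebbbb
Scanning for consecutive runs:
  Group 1: 'd' x 4 (positions 0-3)
  Group 2: 'b' x 3 (positions 4-6)
  Group 3: 'c' x 1 (positions 7-7)
  Group 4: 'b' x 1 (positions 8-8)
  Group 5: 'e' x 3 (positions 9-11)
  Group 6: 'b' x 4 (positions 12-15)
Total groups: 6

6


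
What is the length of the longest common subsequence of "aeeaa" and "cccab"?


LCS of "aeeaa" and "cccab"
DP table:
           c    c    c    a    b
      0    0    0    0    0    0
  a   0    0    0    0    1    1
  e   0    0    0    0    1    1
  e   0    0    0    0    1    1
  a   0    0    0    0    1    1
  a   0    0    0    0    1    1
LCS length = dp[5][5] = 1

1


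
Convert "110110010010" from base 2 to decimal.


Input: "110110010010" in base 2
Positional expansion:
  Digit '1' (value 1) x 2^11 = 2048
  Digit '1' (value 1) x 2^10 = 1024
  Digit '0' (value 0) x 2^9 = 0
  Digit '1' (value 1) x 2^8 = 256
  Digit '1' (value 1) x 2^7 = 128
  Digit '0' (value 0) x 2^6 = 0
  Digit '0' (value 0) x 2^5 = 0
  Digit '1' (value 1) x 2^4 = 16
  Digit '0' (value 0) x 2^3 = 0
  Digit '0' (value 0) x 2^2 = 0
  Digit '1' (value 1) x 2^1 = 2
  Digit '0' (value 0) x 2^0 = 0
Sum = 3474

3474


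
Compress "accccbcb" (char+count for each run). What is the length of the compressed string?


Input: accccbcb
Runs:
  'a' x 1 => "a1"
  'c' x 4 => "c4"
  'b' x 1 => "b1"
  'c' x 1 => "c1"
  'b' x 1 => "b1"
Compressed: "a1c4b1c1b1"
Compressed length: 10

10


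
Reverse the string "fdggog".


Input: fdggog
Reading characters right to left:
  Position 5: 'g'
  Position 4: 'o'
  Position 3: 'g'
  Position 2: 'g'
  Position 1: 'd'
  Position 0: 'f'
Reversed: goggdf

goggdf


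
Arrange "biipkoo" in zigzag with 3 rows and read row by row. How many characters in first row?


Zigzag "biipkoo" into 3 rows:
Placing characters:
  'b' => row 0
  'i' => row 1
  'i' => row 2
  'p' => row 1
  'k' => row 0
  'o' => row 1
  'o' => row 2
Rows:
  Row 0: "bk"
  Row 1: "ipo"
  Row 2: "io"
First row length: 2

2


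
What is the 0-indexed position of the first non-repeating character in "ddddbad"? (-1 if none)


Input: ddddbad
Character frequencies:
  'a': 1
  'b': 1
  'd': 5
Scanning left to right for freq == 1:
  Position 0 ('d'): freq=5, skip
  Position 1 ('d'): freq=5, skip
  Position 2 ('d'): freq=5, skip
  Position 3 ('d'): freq=5, skip
  Position 4 ('b'): unique! => answer = 4

4


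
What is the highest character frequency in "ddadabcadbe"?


Input: ddadabcadbe
Character counts:
  'a': 3
  'b': 2
  'c': 1
  'd': 4
  'e': 1
Maximum frequency: 4

4


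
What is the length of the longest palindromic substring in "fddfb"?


Input: "fddfb"
Checking substrings for palindromes:
  [0:4] "fddf" (len 4) => palindrome
  [1:3] "dd" (len 2) => palindrome
Longest palindromic substring: "fddf" with length 4

4


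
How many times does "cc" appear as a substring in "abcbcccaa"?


Searching for "cc" in "abcbcccaa"
Scanning each position:
  Position 0: "ab" => no
  Position 1: "bc" => no
  Position 2: "cb" => no
  Position 3: "bc" => no
  Position 4: "cc" => MATCH
  Position 5: "cc" => MATCH
  Position 6: "ca" => no
  Position 7: "aa" => no
Total occurrences: 2

2


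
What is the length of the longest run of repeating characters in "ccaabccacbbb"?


Input: "ccaabccacbbb"
Scanning for longest run:
  Position 1 ('c'): continues run of 'c', length=2
  Position 2 ('a'): new char, reset run to 1
  Position 3 ('a'): continues run of 'a', length=2
  Position 4 ('b'): new char, reset run to 1
  Position 5 ('c'): new char, reset run to 1
  Position 6 ('c'): continues run of 'c', length=2
  Position 7 ('a'): new char, reset run to 1
  Position 8 ('c'): new char, reset run to 1
  Position 9 ('b'): new char, reset run to 1
  Position 10 ('b'): continues run of 'b', length=2
  Position 11 ('b'): continues run of 'b', length=3
Longest run: 'b' with length 3

3


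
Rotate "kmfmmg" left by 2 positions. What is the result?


Input: "kmfmmg", rotate left by 2
First 2 characters: "km"
Remaining characters: "fmmg"
Concatenate remaining + first: "fmmg" + "km" = "fmmgkm"

fmmgkm


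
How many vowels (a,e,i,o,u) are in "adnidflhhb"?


Input: adnidflhhb
Checking each character:
  'a' at position 0: vowel (running total: 1)
  'd' at position 1: consonant
  'n' at position 2: consonant
  'i' at position 3: vowel (running total: 2)
  'd' at position 4: consonant
  'f' at position 5: consonant
  'l' at position 6: consonant
  'h' at position 7: consonant
  'h' at position 8: consonant
  'b' at position 9: consonant
Total vowels: 2

2


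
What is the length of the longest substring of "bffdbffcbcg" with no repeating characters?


Input: "bffdbffcbcg"
Sliding window (track last position of each char):
  Position 0 ('b'): window [0,0] length 1 -- new best
  Position 1 ('f'): window [0,1] length 2 -- new best
  Position 2 ('f'): repeat (last at 1), move window start to 2
  Position 2 ('f'): window [2,2] length 1
  Position 3 ('d'): window [2,3] length 2
  Position 4 ('b'): window [2,4] length 3 -- new best
  Position 5 ('f'): repeat (last at 2), move window start to 3
  Position 5 ('f'): window [3,5] length 3
  Position 6 ('f'): repeat (last at 5), move window start to 6
  Position 6 ('f'): window [6,6] length 1
  Position 7 ('c'): window [6,7] length 2
  Position 8 ('b'): window [6,8] length 3
  Position 9 ('c'): repeat (last at 7), move window start to 8
  Position 9 ('c'): window [8,9] length 2
  Position 10 ('g'): window [8,10] length 3
Longest substring with no repeats: "fdb" with length 3

3


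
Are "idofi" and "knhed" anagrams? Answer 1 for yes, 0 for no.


Strings: "idofi", "knhed"
Sorted first:  dfiio
Sorted second: dehkn
Differ at position 1: 'f' vs 'e' => not anagrams

0


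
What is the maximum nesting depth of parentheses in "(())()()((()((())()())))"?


Input: "(())()()((()((())()())))"
Tracking depth:
  Position 0 '(': depth becomes 1
  Position 1 '(': depth becomes 2
  Position 2 ')': depth becomes 1
  Position 3 ')': depth becomes 0
  Position 4 '(': depth becomes 1
  Position 5 ')': depth becomes 0
  Position 6 '(': depth becomes 1
  Position 7 ')': depth becomes 0
  Position 8 '(': depth becomes 1
  Position 9 '(': depth becomes 2
  Position 10 '(': depth becomes 3
  Position 11 ')': depth becomes 2
  Position 12 '(': depth becomes 3
  Position 13 '(': depth becomes 4
  Position 14 '(': depth becomes 5
  Position 15 ')': depth becomes 4
  Position 16 ')': depth becomes 3
  Position 17 '(': depth becomes 4
  Position 18 ')': depth becomes 3
  Position 19 '(': depth becomes 4
  Position 20 ')': depth becomes 3
  Position 21 ')': depth becomes 2
  Position 22 ')': depth becomes 1
  Position 23 ')': depth becomes 0
Maximum depth reached: 5

5


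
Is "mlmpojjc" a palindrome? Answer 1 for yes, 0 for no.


Input: mlmpojjc
Reversed: cjjopmlm
  Compare pos 0 ('m') with pos 7 ('c'): MISMATCH
  Compare pos 1 ('l') with pos 6 ('j'): MISMATCH
  Compare pos 2 ('m') with pos 5 ('j'): MISMATCH
  Compare pos 3 ('p') with pos 4 ('o'): MISMATCH
Result: not a palindrome

0


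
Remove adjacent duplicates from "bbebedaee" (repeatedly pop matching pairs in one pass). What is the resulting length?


Input: bbebedaee
Stack-based adjacent duplicate removal:
  Read 'b': push. Stack: b
  Read 'b': matches stack top 'b' => pop. Stack: (empty)
  Read 'e': push. Stack: e
  Read 'b': push. Stack: eb
  Read 'e': push. Stack: ebe
  Read 'd': push. Stack: ebed
  Read 'a': push. Stack: ebeda
  Read 'e': push. Stack: ebedae
  Read 'e': matches stack top 'e' => pop. Stack: ebeda
Final stack: "ebeda" (length 5)

5


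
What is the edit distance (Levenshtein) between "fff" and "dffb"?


Computing edit distance: "fff" -> "dffb"
DP table:
           d    f    f    b
      0    1    2    3    4
  f   1    1    1    2    3
  f   2    2    1    1    2
  f   3    3    2    1    2
Edit distance = dp[3][4] = 2

2


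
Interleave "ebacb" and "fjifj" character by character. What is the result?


Interleaving "ebacb" and "fjifj":
  Position 0: 'e' from first, 'f' from second => "ef"
  Position 1: 'b' from first, 'j' from second => "bj"
  Position 2: 'a' from first, 'i' from second => "ai"
  Position 3: 'c' from first, 'f' from second => "cf"
  Position 4: 'b' from first, 'j' from second => "bj"
Result: efbjaicfbj

efbjaicfbj
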